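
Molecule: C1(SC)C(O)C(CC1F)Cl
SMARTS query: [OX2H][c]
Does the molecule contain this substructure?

No

The pattern [OX2H][c] describes a hydroxyl oxygen attached to an aromatic carbon — a phenol.
The closest candidate here is a hydroxyl group (-OH), but the -OH is on an aliphatic carbon, not an aromatic c. No other fragment satisfies the full query, so there is no match.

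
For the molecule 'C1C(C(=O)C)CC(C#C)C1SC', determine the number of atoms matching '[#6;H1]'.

Check the 12 heavy atoms by environment: 4× C (H1) → match; 2× C (H2) → no; 2× C (H0) → no; 1× O (H0) → no; 2× C (H3) → no; 1× S (H0) → no.
That gives 4 matching atoms.

4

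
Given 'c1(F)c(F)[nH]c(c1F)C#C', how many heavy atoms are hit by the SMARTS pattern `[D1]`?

4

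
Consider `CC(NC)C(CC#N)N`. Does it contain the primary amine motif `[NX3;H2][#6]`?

Yes

The pattern [NX3;H2][#6] describes a trivalent nitrogen with two H attached to carbon — a primary amine.
The molecule carries a primary amino group (-NH2), whose atoms satisfy every constraint of the query, so the pattern matches.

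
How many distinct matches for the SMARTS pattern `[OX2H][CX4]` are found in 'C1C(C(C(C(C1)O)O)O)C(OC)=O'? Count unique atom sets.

3

[OX2H][CX4] is the SMARTS for an aliphatic alcohol: a hydroxyl oxygen bound to an sp3 (X4) carbon.
The molecule carries 3 separate instances of a hydroxyl group (-OH) meeting every constraint; each maps to a distinct set of atoms, giving 3 matches.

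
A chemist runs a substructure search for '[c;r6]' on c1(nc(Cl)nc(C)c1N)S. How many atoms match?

4

The query [c;r6] means: aromatic carbon that belongs to a six-membered ring.
Check the 10 heavy atoms by environment: 2× n (aromatic, in 6-ring) → no; 4× c (aromatic, in 6-ring) → match; 1× C (acyclic) → no; 1× Cl (acyclic) → no; 1× N (acyclic) → no; 1× S (acyclic) → no.
That gives 4 matching atoms.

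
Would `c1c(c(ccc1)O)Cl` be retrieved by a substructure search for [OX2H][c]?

Yes

The pattern [OX2H][c] describes a hydroxyl oxygen attached to an aromatic carbon — a phenol.
The molecule carries a hydroxyl group (-OH), whose atoms satisfy every constraint of the query, so the pattern matches.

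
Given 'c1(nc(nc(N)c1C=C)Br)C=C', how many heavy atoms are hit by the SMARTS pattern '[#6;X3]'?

8

The query [#6;X3] means: any carbon (aromatic or not) with three total connections.
Check the 12 heavy atoms by environment: 2× n (aromatic, X2) → no; 4× c (aromatic, X3) → match; 4× C (X3) → match; 1× N (X3) → no; 1× Br (X1) → no.
Summing the matching environments: 4 + 4 = 8 matching atoms.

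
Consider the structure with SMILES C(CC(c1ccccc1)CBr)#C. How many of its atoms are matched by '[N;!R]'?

0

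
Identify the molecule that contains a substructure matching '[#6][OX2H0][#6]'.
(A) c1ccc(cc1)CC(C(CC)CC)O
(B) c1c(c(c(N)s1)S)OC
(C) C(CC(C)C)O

B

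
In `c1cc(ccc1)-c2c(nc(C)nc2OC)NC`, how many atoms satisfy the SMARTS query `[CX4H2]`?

0

The query [CX4H2] means: sp3 carbon (X4) with exactly two hydrogens.
Check the 17 heavy atoms by environment: 2× n (aromatic, H0, X2) → no; 5× c (aromatic, H0, X3) → no; 1× O (H0, X2) → no; 3× C (H3, X4) → no; 1× N (H1, X3) → no; 5× c (aromatic, H1, X3) → no.
No environment satisfies the query, so 0 matching atoms.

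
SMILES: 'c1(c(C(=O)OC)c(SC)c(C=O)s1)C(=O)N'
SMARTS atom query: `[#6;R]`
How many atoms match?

4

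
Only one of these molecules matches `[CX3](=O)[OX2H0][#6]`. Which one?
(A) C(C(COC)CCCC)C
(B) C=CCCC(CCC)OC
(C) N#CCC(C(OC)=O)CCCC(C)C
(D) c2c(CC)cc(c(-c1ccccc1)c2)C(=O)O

C

[CX3](=O)[OX2H0][#6] describes a carbonyl carbon bonded to an oxygen that is itself bonded to carbon (no H on that O) (an ester).
(A) has a methoxy ether (-OCH3) but the ether oxygen is not adjacent to a C=O carbon.
(B) has a methoxy ether (-OCH3) but the ether oxygen is not adjacent to a C=O carbon.
(C) contains a methyl-ester group (-C(=O)OCH3), which satisfies every atom and bond constraint.
(D) has a carboxylic acid group (-C(=O)OH) but the singly-bonded O carries H (OX2H1, not H0).
So the answer is (C).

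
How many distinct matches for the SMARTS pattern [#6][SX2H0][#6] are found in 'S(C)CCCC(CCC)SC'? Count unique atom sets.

2

[#6][SX2H0][#6] is the SMARTS for a thioether: an aliphatic sulfur bridging two carbons with no H on the sulfur.
The molecule carries 2 separate instances of a methylthio ether (-SCH3) meeting every constraint; each maps to a distinct set of atoms, giving 2 matches.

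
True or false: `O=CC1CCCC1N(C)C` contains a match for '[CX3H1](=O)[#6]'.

The pattern [CX3H1](=O)[#6] describes an sp2 carbon with one H, double-bonded to O and single-bonded to carbon — an aldehyde.
The molecule carries an aldehyde (-CHO), whose atoms satisfy every constraint of the query, so the pattern matches.

True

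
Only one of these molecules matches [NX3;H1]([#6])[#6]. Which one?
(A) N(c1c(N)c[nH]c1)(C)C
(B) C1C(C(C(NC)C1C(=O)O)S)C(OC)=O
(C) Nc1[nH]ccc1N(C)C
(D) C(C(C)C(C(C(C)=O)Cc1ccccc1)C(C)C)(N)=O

[NX3;H1]([#6])[#6] describes a trivalent nitrogen with one H, bonded to two carbons (a secondary amine).
(A) has a primary amino group (-NH2) but the nitrogen has H2 and only one carbon neighbour.
(B) contains an N-methylamino group (-NHCH3), which satisfies every atom and bond constraint.
(C) has a dimethylamino group (-N(CH3)2) but the nitrogen has H0, not H1.
(D) has a primary amide (-C(=O)NH2) but the -C(=O)NH2 nitrogen has H2, not H1.
So the answer is (B).

B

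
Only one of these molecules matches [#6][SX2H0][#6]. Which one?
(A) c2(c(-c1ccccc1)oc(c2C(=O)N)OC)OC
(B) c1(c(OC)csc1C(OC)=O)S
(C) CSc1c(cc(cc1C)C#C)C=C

[#6][SX2H0][#6] describes an aliphatic sulfur bridging two carbons with no H on the sulfur (a thioether).
(A) has a methoxy ether (-OCH3) but the bridging atom is O, not S.
(B) has a thiol (-SH) but the sulfur has H1, not H0 bridging two carbons.
(C) contains a methylthio ether (-SCH3), which satisfies every atom and bond constraint.
So the answer is (C).

C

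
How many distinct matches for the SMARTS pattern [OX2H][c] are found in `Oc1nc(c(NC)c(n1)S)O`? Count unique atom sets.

[OX2H][c] is the SMARTS for a phenol: a hydroxyl oxygen attached to an aromatic carbon.
The molecule carries 2 separate instances of a hydroxyl group (-OH) meeting every constraint; each maps to a distinct set of atoms, giving 2 matches.

2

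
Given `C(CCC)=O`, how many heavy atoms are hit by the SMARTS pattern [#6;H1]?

1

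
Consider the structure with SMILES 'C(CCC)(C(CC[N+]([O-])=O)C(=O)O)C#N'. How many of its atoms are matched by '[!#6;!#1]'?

The query [!#6;!#1] means: not carbon and not hydrogen — any heteroatom.
Check the 15 heavy atoms by environment: 9× C → no; 3× O → match; 1× N (charge +1) → match; 1× O (charge -1) → match; 1× N → match.
Summing the matching environments: 3 + 1 + 1 + 1 = 6 matching atoms.

6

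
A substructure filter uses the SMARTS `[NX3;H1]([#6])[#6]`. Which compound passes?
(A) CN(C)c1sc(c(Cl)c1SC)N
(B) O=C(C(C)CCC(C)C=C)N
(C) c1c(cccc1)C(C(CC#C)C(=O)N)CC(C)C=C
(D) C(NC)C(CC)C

[NX3;H1]([#6])[#6] describes a trivalent nitrogen with one H, bonded to two carbons (a secondary amine).
(A) has a primary amino group (-NH2) but the nitrogen has H2 and only one carbon neighbour.
(B) has a primary amide (-C(=O)NH2) but the -C(=O)NH2 nitrogen has H2, not H1.
(C) has a primary amide (-C(=O)NH2) but the -C(=O)NH2 nitrogen has H2, not H1.
(D) contains an N-methylamino group (-NHCH3), which satisfies every atom and bond constraint.
So the answer is (D).

D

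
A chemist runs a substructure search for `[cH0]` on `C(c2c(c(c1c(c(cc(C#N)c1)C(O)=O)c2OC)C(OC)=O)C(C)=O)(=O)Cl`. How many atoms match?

Check the 27 heavy atoms by environment: 8× c (aromatic, H0) → match; 2× c (aromatic, H1) → no; 5× C (H0) → no; 6× O (H0) → no; 3× C (H3) → no; 1× N (H0) → no; 1× O (H1) → no; 1× Cl (H0) → no.
That gives 8 matching atoms.

8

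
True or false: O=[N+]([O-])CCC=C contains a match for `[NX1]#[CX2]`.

The pattern [NX1]#[CX2] describes a nitrogen triple-bonded to a two-connected carbon — a nitrile.
The closest candidate here is a nitro group (-[N+](=O)[O-]), but there is no C#N triple bond. No other fragment satisfies the full query, so there is no match.

False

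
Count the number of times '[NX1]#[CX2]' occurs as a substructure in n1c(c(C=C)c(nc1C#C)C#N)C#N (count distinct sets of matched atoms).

[NX1]#[CX2] is the SMARTS for a nitrile: a nitrogen triple-bonded to a two-connected carbon.
The molecule carries 2 separate instances of a nitrile (-C#N) meeting every constraint; each maps to a distinct set of atoms, giving 2 matches.

2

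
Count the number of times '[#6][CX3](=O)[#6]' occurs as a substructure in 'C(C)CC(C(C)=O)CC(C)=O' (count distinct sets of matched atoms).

2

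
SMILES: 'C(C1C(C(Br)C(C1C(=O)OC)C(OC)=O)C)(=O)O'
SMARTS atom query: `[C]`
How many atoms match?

11

The query [C] means: uppercase C matches aliphatic (non-aromatic) carbon only.
Check the 18 heavy atoms by environment: 11× C → match; 6× O → no; 1× Br → no.
That gives 11 matching atoms.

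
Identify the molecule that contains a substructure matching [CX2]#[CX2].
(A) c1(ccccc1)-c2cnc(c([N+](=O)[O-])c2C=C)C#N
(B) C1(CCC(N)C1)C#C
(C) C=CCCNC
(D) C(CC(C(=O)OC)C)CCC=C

[CX2]#[CX2] describes a carbon-carbon triple bond (an alkyne).
(A) has a nitrile (-C#N) but the triple bond is C#N, not C#C.
(B) contains an ethynyl group (-C#CH), which satisfies every atom and bond constraint.
(C) has a vinyl group (-CH=CH2) but the C=C is a double bond; both carbons are CX3, not CX2.
(D) has a vinyl group (-CH=CH2) but the C=C is a double bond; both carbons are CX3, not CX2.
So the answer is (B).

B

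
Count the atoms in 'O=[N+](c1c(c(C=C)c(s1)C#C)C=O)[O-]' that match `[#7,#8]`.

4

Check the 14 heavy atoms by environment: 1× s (aromatic) → no; 4× c (aromatic) → no; 5× C → no; 2× O → match; 1× N (charge +1) → match; 1× O (charge -1) → match.
Summing the matching environments: 2 + 1 + 1 = 4 matching atoms.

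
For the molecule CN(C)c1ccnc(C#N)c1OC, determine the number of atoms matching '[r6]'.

6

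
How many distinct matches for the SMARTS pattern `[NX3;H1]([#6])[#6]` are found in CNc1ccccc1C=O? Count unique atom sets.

[NX3;H1]([#6])[#6] is the SMARTS for a secondary amine: a trivalent nitrogen with one H, bonded to two carbons.
Exactly one fragment in the molecule meets all constraints, giving 1 match.

1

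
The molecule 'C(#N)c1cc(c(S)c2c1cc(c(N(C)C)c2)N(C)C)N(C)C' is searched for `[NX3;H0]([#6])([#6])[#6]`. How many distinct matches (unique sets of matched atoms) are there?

3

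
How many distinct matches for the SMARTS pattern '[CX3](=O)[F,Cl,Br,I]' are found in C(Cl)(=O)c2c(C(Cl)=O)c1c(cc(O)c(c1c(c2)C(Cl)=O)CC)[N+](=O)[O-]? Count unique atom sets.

3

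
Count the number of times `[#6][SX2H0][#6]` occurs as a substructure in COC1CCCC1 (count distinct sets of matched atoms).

0

[#6][SX2H0][#6] is the SMARTS for a thioether: an aliphatic sulfur bridging two carbons with no H on the sulfur.
The molecule has a methoxy ether (-OCH3), but the bridging atom is O, not S; nothing else fits, so there are 0 matches.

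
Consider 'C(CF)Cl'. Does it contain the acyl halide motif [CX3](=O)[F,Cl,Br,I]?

No

The pattern [CX3](=O)[F,Cl,Br,I] describes a carbonyl carbon bonded to a halogen — an acyl halide.
The closest candidate here is a chloro substituent, but the Cl is not on a carbonyl carbon. No other fragment satisfies the full query, so there is no match.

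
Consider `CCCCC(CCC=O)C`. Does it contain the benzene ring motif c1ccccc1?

No

The pattern c1ccccc1 describes six aromatic carbons in a ring — a benzene ring.
The closest candidate here is a methyl group (-CH3), but no six-membered all-carbon aromatic ring is present. No other fragment satisfies the full query, so there is no match.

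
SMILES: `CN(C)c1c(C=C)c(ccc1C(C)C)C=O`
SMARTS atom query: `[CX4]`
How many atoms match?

5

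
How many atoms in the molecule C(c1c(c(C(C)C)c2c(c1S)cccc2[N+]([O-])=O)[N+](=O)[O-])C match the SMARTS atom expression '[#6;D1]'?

3

Check the 22 heavy atoms by environment: 7× c (aromatic, D3) → no; 3× c (aromatic, D2) → no; 2× N (charge +1, D3) → no; 2× O (charge -1, D1) → no; 2× O (D1) → no; 1× C (D2) → no; 3× C (D1) → match; 1× S (D1) → no; 1× C (D3) → no.
That gives 3 matching atoms.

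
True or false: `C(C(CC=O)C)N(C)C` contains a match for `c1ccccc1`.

The pattern c1ccccc1 describes six aromatic carbons in a ring — a benzene ring.
The closest candidate here is a methyl group (-CH3), but no six-membered all-carbon aromatic ring is present. No other fragment satisfies the full query, so there is no match.

False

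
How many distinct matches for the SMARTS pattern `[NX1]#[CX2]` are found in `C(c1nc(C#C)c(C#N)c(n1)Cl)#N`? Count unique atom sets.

[NX1]#[CX2] is the SMARTS for a nitrile: a nitrogen triple-bonded to a two-connected carbon.
The molecule carries 2 separate instances of a nitrile (-C#N) meeting every constraint; each maps to a distinct set of atoms, giving 2 matches.

2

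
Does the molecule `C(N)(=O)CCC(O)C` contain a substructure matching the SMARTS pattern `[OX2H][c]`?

The pattern [OX2H][c] describes a hydroxyl oxygen attached to an aromatic carbon — a phenol.
The closest candidate here is a hydroxyl group (-OH), but the -OH is on an aliphatic carbon, not an aromatic c. No other fragment satisfies the full query, so there is no match.

No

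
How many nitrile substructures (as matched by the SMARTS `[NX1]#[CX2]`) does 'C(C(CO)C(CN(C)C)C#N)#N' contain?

2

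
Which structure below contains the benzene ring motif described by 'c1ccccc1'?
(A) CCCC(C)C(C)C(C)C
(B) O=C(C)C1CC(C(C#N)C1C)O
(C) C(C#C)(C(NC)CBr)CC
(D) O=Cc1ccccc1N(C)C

D

c1ccccc1 describes six aromatic carbons in a ring (a benzene ring).
(A) has a methyl group (-CH3) but no six-membered all-carbon aromatic ring is present.
(B) has a methyl group (-CH3) but no six-membered all-carbon aromatic ring is present.
(C) has a methyl group (-CH3) but no six-membered all-carbon aromatic ring is present.
(D) contains the required atom environment, so the pattern matches.
So the answer is (D).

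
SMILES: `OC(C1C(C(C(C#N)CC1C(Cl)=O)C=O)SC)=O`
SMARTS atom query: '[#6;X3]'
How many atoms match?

3

The query [#6;X3] means: any carbon (aromatic or not) with three total connections.
Check the 18 heavy atoms by environment: 7× C (X4) → no; 1× S (X2) → no; 1× C (X2) → no; 1× N (X1) → no; 3× C (X3) → match; 3× O (X1) → no; 1× Cl (X1) → no; 1× O (X2) → no.
That gives 3 matching atoms.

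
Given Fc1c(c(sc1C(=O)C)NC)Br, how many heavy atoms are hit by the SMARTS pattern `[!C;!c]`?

Check the 12 heavy atoms by environment: 1× s (aromatic) → match; 4× c (aromatic) → no; 1× Br → match; 1× F → match; 1× N → match; 3× C → no; 1× O → match.
Summing the matching environments: 1 + 1 + 1 + 1 + 1 = 5 matching atoms.

5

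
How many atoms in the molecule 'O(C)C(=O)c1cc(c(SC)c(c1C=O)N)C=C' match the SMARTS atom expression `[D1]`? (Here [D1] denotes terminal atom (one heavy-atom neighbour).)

6

The query [D1] means: atom with exactly one heavy-atom neighbour (degree 1).
Check the 17 heavy atoms by environment: 5× c (aromatic, D3) → no; 1× c (aromatic, D2) → no; 2× C (D2) → no; 2× O (D1) → match; 1× C (D3) → no; 1× O (D2) → no; 3× C (D1) → match; 1× N (D1) → match; 1× S (D2) → no.
Summing the matching environments: 2 + 3 + 1 = 6 matching atoms.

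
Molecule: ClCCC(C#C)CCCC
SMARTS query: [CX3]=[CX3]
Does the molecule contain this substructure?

The pattern [CX3]=[CX3] describes a non-aromatic C=C double bond between two sp2 carbons — an alkene.
The closest candidate here is an ethynyl group (-C#CH), but the C-C bond is a triple bond, not a double bond. No other fragment satisfies the full query, so there is no match.

No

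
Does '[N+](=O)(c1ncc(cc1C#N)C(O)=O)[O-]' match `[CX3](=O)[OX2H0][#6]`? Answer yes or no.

The pattern [CX3](=O)[OX2H0][#6] describes a carbonyl carbon bonded to an oxygen that is itself bonded to carbon (no H on that O) — an ester.
The closest candidate here is a carboxylic acid group (-C(=O)OH), but the singly-bonded O carries H (OX2H1, not H0). No other fragment satisfies the full query, so there is no match.

No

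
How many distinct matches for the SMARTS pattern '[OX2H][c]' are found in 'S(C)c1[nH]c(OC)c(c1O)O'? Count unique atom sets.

[OX2H][c] is the SMARTS for a phenol: a hydroxyl oxygen attached to an aromatic carbon.
The molecule carries 2 separate instances of a hydroxyl group (-OH) meeting every constraint; each maps to a distinct set of atoms, giving 2 matches.

2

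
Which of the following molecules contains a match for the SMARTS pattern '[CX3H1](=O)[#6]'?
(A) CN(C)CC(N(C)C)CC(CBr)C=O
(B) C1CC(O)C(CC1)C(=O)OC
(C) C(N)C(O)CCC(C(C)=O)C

[CX3H1](=O)[#6] describes an sp2 carbon with one H, double-bonded to O and single-bonded to carbon (an aldehyde).
(A) contains an aldehyde (-CHO), which satisfies every atom and bond constraint.
(B) has a methyl-ester group (-C(=O)OCH3) but the carbonyl carbon has H0, not H1.
(C) has an acetyl/ketone group (-C(=O)CH3) but the carbonyl carbon has H0 (two carbon neighbours), not H1.
So the answer is (A).

A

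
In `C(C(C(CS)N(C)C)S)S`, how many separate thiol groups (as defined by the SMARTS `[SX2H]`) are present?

[SX2H] is the SMARTS for a thiol: an aliphatic sulfur with two connections, one being H.
The molecule carries 3 separate instances of a thiol (-SH) meeting every constraint; each maps to a distinct set of atoms, giving 3 matches.

3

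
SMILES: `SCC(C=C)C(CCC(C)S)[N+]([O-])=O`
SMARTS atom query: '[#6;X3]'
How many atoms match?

Check the 14 heavy atoms by environment: 7× C (X4) → no; 2× S (X2) → no; 2× C (X3) → match; 1× N (charge +1, X3) → no; 1× O (charge -1, X1) → no; 1× O (X1) → no.
That gives 2 matching atoms.

2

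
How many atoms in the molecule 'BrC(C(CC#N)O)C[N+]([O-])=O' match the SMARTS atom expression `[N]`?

2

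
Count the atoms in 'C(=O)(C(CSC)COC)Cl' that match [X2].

Check the 10 heavy atoms by environment: 5× C (X4) → no; 1× S (X2) → match; 1× O (X2) → match; 1× C (X3) → no; 1× O (X1) → no; 1× Cl (X1) → no.
Summing the matching environments: 1 + 1 = 2 matching atoms.

2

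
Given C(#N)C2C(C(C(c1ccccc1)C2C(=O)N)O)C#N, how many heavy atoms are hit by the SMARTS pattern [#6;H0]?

4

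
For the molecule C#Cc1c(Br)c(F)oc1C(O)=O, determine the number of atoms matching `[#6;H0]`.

6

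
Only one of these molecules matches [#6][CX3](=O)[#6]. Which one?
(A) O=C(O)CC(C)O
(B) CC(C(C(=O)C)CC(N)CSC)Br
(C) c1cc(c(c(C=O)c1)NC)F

[#6][CX3](=O)[#6] describes a carbonyl carbon (no H) flanked by two carbons (a ketone).
(A) has a carboxylic acid group (-C(=O)OH) but one neighbour of the carbonyl carbon is O, not C.
(B) contains an acetyl/ketone group (-C(=O)CH3), which satisfies every atom and bond constraint.
(C) has an aldehyde (-CHO) but the carbonyl carbon has H1, so it is not flanked by two carbons.
So the answer is (B).

B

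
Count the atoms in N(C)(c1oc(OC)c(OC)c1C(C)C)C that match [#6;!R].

Check the 15 heavy atoms by environment: 1× o (aromatic, in 5-ring) → no; 4× c (aromatic, in 5-ring) → no; 7× C (acyclic) → match; 2× O (acyclic) → no; 1× N (acyclic) → no.
That gives 7 matching atoms.

7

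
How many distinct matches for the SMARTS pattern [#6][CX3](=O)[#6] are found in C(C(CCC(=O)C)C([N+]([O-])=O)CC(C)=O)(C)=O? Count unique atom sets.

3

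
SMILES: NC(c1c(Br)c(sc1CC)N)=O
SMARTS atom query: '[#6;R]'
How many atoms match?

4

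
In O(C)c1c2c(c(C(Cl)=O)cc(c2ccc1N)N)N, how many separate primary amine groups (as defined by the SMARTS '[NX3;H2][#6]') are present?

[NX3;H2][#6] is the SMARTS for a primary amine: a trivalent nitrogen with two H attached to carbon.
The molecule carries 3 separate instances of a primary amino group (-NH2) meeting every constraint; each maps to a distinct set of atoms, giving 3 matches.

3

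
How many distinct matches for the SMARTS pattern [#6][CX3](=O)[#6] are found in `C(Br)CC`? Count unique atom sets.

0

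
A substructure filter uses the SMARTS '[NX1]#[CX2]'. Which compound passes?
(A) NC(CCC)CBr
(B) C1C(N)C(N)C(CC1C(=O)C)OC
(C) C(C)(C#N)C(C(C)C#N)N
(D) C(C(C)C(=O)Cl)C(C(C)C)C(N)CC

C

[NX1]#[CX2] describes a nitrogen triple-bonded to a two-connected carbon (a nitrile).
(A) has a primary amino group (-NH2) but the nitrogen is NX3 (three connections), not NX1 triple-bonded.
(B) has a primary amino group (-NH2) but the nitrogen is NX3 (three connections), not NX1 triple-bonded.
(C) contains a nitrile (-C#N), which satisfies every atom and bond constraint.
(D) has a primary amino group (-NH2) but the nitrogen is NX3 (three connections), not NX1 triple-bonded.
So the answer is (C).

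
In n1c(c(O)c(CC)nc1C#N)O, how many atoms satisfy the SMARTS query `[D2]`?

4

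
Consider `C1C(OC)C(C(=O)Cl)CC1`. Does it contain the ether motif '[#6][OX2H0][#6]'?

Yes

The pattern [#6][OX2H0][#6] describes an aliphatic oxygen bridging two carbons with no H on the oxygen — an ether.
The molecule carries a methoxy ether (-OCH3), whose atoms satisfy every constraint of the query, so the pattern matches.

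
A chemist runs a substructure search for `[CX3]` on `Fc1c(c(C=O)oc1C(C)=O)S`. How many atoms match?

The query [CX3] means: C with X3: aliphatic carbon with exactly 3 total connections.
Check the 12 heavy atoms by environment: 1× o (aromatic, X2) → no; 4× c (aromatic, X3) → no; 2× C (X3) → match; 2× O (X1) → no; 1× F (X1) → no; 1× S (X2) → no; 1× C (X4) → no.
That gives 2 matching atoms.

2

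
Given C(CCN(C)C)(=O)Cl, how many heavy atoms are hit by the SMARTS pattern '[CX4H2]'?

The query [CX4H2] means: sp3 carbon (X4) with exactly two hydrogens.
Check the 8 heavy atoms by environment: 2× C (H2, X4) → match; 1× C (H0, X3) → no; 1× O (H0, X1) → no; 1× Cl (H0, X1) → no; 1× N (H0, X3) → no; 2× C (H3, X4) → no.
That gives 2 matching atoms.

2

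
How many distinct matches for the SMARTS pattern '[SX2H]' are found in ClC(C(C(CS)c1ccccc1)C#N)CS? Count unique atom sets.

2

[SX2H] is the SMARTS for a thiol: an aliphatic sulfur with two connections, one being H.
The molecule carries 2 separate instances of a thiol (-SH) meeting every constraint; each maps to a distinct set of atoms, giving 2 matches.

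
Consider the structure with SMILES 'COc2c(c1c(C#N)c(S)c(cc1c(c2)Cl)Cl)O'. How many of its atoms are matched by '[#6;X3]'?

10

The query [#6;X3] means: any carbon (aromatic or not) with three total connections.
Check the 18 heavy atoms by environment: 10× c (aromatic, X3) → match; 2× O (X2) → no; 2× Cl (X1) → no; 1× S (X2) → no; 1× C (X2) → no; 1× N (X1) → no; 1× C (X4) → no.
That gives 10 matching atoms.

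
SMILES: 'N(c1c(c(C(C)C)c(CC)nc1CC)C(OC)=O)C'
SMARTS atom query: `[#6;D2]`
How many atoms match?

The query [#6;D2] means: any carbon bonded to exactly two heavy atoms.
Check the 19 heavy atoms by environment: 1× n (aromatic, D2) → no; 5× c (aromatic, D3) → no; 1× N (D2) → no; 6× C (D1) → no; 2× C (D2) → match; 2× C (D3) → no; 1× O (D1) → no; 1× O (D2) → no.
That gives 2 matching atoms.

2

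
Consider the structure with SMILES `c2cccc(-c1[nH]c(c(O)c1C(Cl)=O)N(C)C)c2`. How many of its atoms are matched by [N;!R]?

1

Check the 18 heavy atoms by environment: 1× n (aromatic, in 5-ring) → no; 4× c (aromatic, in 5-ring) → no; 6× c (aromatic, in 6-ring) → no; 1× N (acyclic) → match; 3× C (acyclic) → no; 2× O (acyclic) → no; 1× Cl (acyclic) → no.
That gives 1 matching atom.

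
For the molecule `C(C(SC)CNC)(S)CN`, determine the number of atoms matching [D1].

4

The query [D1] means: atom with exactly one heavy-atom neighbour (degree 1).
Check the 10 heavy atoms by environment: 2× C (D2) → no; 2× C (D3) → no; 1× N (D2) → no; 2× C (D1) → match; 1× N (D1) → match; 1× S (D2) → no; 1× S (D1) → match.
Summing the matching environments: 2 + 1 + 1 = 4 matching atoms.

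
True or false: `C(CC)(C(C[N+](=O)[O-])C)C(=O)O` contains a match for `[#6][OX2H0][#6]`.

False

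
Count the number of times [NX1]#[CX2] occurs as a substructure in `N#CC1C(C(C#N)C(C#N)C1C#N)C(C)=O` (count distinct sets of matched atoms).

[NX1]#[CX2] is the SMARTS for a nitrile: a nitrogen triple-bonded to a two-connected carbon.
The molecule carries 4 separate instances of a nitrile (-C#N) meeting every constraint; each maps to a distinct set of atoms, giving 4 matches.

4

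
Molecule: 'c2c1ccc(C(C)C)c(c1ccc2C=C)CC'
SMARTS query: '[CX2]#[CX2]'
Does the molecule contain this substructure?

No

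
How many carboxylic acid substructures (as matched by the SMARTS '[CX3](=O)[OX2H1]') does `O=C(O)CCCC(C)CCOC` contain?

[CX3](=O)[OX2H1] is the SMARTS for a carboxylic acid: an sp2 carbon double-bonded to O and single-bonded to an -OH oxygen.
Exactly one fragment in the molecule meets all constraints, giving 1 match.

1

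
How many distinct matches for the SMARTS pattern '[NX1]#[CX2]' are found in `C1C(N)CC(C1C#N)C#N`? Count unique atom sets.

[NX1]#[CX2] is the SMARTS for a nitrile: a nitrogen triple-bonded to a two-connected carbon.
The molecule carries 2 separate instances of a nitrile (-C#N) meeting every constraint; each maps to a distinct set of atoms, giving 2 matches.

2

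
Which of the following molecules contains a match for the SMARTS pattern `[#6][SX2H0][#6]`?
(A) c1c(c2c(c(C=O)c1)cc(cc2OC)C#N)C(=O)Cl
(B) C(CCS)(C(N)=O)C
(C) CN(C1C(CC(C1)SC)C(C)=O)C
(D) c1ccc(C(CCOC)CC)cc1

[#6][SX2H0][#6] describes an aliphatic sulfur bridging two carbons with no H on the sulfur (a thioether).
(A) has a methoxy ether (-OCH3) but the bridging atom is O, not S.
(B) has a thiol (-SH) but the sulfur has H1, not H0 bridging two carbons.
(C) contains a methylthio ether (-SCH3), which satisfies every atom and bond constraint.
(D) has a methoxy ether (-OCH3) but the bridging atom is O, not S.
So the answer is (C).

C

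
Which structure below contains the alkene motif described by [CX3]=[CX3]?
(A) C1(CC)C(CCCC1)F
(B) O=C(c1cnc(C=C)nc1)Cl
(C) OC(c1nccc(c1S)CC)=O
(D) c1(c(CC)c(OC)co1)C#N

B

[CX3]=[CX3] describes a non-aromatic C=C double bond between two sp2 carbons (an alkene).
(A) has an ethyl group (-CH2CH3) but its C-C bond is a single bond between CX4 carbons, not CX3=CX3.
(B) contains a vinyl group (-CH=CH2), which satisfies every atom and bond constraint.
(C) has an ethyl group (-CH2CH3) but its C-C bond is a single bond between CX4 carbons, not CX3=CX3.
(D) has an ethyl group (-CH2CH3) but its C-C bond is a single bond between CX4 carbons, not CX3=CX3.
So the answer is (B).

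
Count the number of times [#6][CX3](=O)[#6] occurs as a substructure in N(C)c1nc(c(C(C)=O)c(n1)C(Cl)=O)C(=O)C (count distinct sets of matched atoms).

2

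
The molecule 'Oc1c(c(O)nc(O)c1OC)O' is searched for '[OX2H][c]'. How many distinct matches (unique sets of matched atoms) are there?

4

[OX2H][c] is the SMARTS for a phenol: a hydroxyl oxygen attached to an aromatic carbon.
The molecule carries 4 separate instances of a hydroxyl group (-OH) meeting every constraint; each maps to a distinct set of atoms, giving 4 matches.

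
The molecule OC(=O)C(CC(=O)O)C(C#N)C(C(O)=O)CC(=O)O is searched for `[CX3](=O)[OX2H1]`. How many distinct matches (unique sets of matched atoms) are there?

[CX3](=O)[OX2H1] is the SMARTS for a carboxylic acid: an sp2 carbon double-bonded to O and single-bonded to an -OH oxygen.
The molecule carries 4 separate instances of a carboxylic acid group (-C(=O)OH) meeting every constraint; each maps to a distinct set of atoms, giving 4 matches.

4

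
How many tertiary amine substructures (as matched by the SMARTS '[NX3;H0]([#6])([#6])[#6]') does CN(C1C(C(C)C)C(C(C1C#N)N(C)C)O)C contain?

2

[NX3;H0]([#6])([#6])[#6] is the SMARTS for a tertiary amine: a trivalent nitrogen with no H, bonded to three carbons.
The molecule carries 2 separate instances of a dimethylamino group (-N(CH3)2) meeting every constraint; each maps to a distinct set of atoms, giving 2 matches.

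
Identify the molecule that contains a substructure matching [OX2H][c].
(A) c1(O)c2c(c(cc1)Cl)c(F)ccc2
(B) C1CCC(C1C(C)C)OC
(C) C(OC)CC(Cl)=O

A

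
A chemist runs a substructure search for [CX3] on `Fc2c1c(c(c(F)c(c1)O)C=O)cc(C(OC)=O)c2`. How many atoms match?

2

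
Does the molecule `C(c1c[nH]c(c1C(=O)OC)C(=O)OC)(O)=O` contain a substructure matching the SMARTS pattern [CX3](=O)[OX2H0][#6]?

Yes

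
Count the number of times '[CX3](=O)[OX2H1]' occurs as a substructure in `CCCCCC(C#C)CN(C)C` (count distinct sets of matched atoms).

[CX3](=O)[OX2H1] is the SMARTS for a carboxylic acid: an sp2 carbon double-bonded to O and single-bonded to an -OH oxygen.
No fragment in the molecule satisfies every constraint, giving 0 matches.

0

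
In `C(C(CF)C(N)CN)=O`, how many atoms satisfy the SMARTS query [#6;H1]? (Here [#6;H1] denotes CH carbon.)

Check the 9 heavy atoms by environment: 2× C (H2) → no; 3× C (H1) → match; 2× N (H2) → no; 1× O (H0) → no; 1× F (H0) → no.
That gives 3 matching atoms.

3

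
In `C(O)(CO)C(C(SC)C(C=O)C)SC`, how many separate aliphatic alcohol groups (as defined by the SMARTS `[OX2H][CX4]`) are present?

2

[OX2H][CX4] is the SMARTS for an aliphatic alcohol: a hydroxyl oxygen bound to an sp3 (X4) carbon.
The molecule carries 2 separate instances of a hydroxyl group (-OH) meeting every constraint; each maps to a distinct set of atoms, giving 2 matches.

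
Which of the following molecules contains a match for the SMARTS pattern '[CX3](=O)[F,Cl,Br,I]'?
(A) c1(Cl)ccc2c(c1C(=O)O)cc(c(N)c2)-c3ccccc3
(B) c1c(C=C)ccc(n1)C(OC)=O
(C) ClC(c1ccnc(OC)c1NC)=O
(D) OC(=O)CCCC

C

[CX3](=O)[F,Cl,Br,I] describes a carbonyl carbon bonded to a halogen (an acyl halide).
(A) has a chloro substituent but the Cl is not on a carbonyl carbon.
(B) has a methyl-ester group (-C(=O)OCH3) but the carbonyl is bonded to -O-C, not to a halogen.
(C) contains an acyl chloride (-C(=O)Cl), which satisfies every atom and bond constraint.
(D) has a carboxylic acid group (-C(=O)OH) but the carbonyl is bonded to -OH, not to a halogen.
So the answer is (C).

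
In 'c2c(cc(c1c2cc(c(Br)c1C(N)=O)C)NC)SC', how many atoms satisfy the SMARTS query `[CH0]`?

1

Check the 19 heavy atoms by environment: 7× c (aromatic, H0) → no; 3× c (aromatic, H1) → no; 1× S (H0) → no; 3× C (H3) → no; 1× C (H0) → match; 1× O (H0) → no; 1× N (H2) → no; 1× N (H1) → no; 1× Br (H0) → no.
That gives 1 matching atom.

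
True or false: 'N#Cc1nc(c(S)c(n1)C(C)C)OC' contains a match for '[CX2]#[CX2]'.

The pattern [CX2]#[CX2] describes a carbon-carbon triple bond — an alkyne.
The closest candidate here is a nitrile (-C#N), but the triple bond is C#N, not C#C. No other fragment satisfies the full query, so there is no match.

False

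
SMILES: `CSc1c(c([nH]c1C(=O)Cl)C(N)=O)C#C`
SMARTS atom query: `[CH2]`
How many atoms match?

The query [CH2] means: aliphatic carbon with exactly two hydrogens.
Check the 15 heavy atoms by environment: 1× n (aromatic, H1) → no; 4× c (aromatic, H0) → no; 3× C (H0) → no; 2× O (H0) → no; 1× Cl (H0) → no; 1× N (H2) → no; 1× S (H0) → no; 1× C (H3) → no; 1× C (H1) → no.
No environment satisfies the query, so 0 matching atoms.

0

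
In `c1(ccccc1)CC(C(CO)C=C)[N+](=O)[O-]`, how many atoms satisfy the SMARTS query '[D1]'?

The query [D1] means: atom with exactly one heavy-atom neighbour (degree 1).
Check the 16 heavy atoms by environment: 3× C (D2) → no; 2× C (D3) → no; 1× c (aromatic, D3) → no; 5× c (aromatic, D2) → no; 1× N (charge +1, D3) → no; 1× O (charge -1, D1) → match; 2× O (D1) → match; 1× C (D1) → match.
Summing the matching environments: 1 + 2 + 1 = 4 matching atoms.

4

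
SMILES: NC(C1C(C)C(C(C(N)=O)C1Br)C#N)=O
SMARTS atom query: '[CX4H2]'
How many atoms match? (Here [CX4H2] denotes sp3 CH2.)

0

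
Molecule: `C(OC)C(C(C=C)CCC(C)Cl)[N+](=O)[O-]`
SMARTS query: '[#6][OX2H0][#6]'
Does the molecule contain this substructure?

Yes

The pattern [#6][OX2H0][#6] describes an aliphatic oxygen bridging two carbons with no H on the oxygen — an ether.
The molecule carries a methoxy ether (-OCH3), whose atoms satisfy every constraint of the query, so the pattern matches.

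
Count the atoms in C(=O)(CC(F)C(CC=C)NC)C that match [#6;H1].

3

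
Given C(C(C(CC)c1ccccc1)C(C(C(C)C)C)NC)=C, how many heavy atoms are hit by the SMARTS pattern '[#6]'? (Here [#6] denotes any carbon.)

The query [#6] means: #6 matches any atom with atomic number 6 (carbon, aromatic or aliphatic).
Check the 20 heavy atoms by environment: 13× C → match; 1× N → no; 6× c (aromatic) → match.
Summing the matching environments: 13 + 6 = 19 matching atoms.

19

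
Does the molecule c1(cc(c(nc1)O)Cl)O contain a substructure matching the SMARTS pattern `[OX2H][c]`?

The pattern [OX2H][c] describes a hydroxyl oxygen attached to an aromatic carbon — a phenol.
The molecule carries a hydroxyl group (-OH), whose atoms satisfy every constraint of the query, so the pattern matches.

Yes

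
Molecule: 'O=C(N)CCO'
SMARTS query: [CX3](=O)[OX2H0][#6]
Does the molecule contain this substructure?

No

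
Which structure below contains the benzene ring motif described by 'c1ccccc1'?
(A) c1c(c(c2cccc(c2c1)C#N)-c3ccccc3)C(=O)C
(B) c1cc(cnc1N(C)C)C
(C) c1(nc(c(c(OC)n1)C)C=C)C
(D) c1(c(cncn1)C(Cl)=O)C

A

c1ccccc1 describes six aromatic carbons in a ring (a benzene ring).
(A) contains a phenyl ring, which satisfies every atom and bond constraint.
(B) has a methyl group (-CH3) but no six-membered all-carbon aromatic ring is present.
(C) has a methyl group (-CH3) but no six-membered all-carbon aromatic ring is present.
(D) has a methyl group (-CH3) but no six-membered all-carbon aromatic ring is present.
So the answer is (A).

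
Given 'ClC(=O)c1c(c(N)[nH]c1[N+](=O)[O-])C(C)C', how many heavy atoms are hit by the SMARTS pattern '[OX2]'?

0

The query [OX2] means: aliphatic oxygen with two total connections — ether, hydroxyl, or ester single-bond O.
Check the 15 heavy atoms by environment: 1× n (aromatic, X3) → no; 4× c (aromatic, X3) → no; 1× N (X3) → no; 3× C (X4) → no; 1× N (charge +1, X3) → no; 1× O (charge -1, X1) → no; 2× O (X1) → no; 1× C (X3) → no; 1× Cl (X1) → no.
No environment satisfies the query, so 0 matching atoms.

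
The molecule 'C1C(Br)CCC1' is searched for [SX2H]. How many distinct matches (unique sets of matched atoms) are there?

0

[SX2H] is the SMARTS for a thiol: an aliphatic sulfur with two connections, one being H.
No fragment in the molecule satisfies every constraint, giving 0 matches.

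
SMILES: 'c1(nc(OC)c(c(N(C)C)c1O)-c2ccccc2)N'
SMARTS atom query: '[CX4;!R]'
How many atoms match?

The query [CX4;!R] means: aliphatic carbon with four total connections, not in a ring.
Check the 19 heavy atoms by environment: 1× n (aromatic, X2, in 6-ring) → no; 11× c (aromatic, X3, in 6-ring) → no; 2× N (X3, acyclic) → no; 2× O (X2, acyclic) → no; 3× C (X4, acyclic) → match.
That gives 3 matching atoms.

3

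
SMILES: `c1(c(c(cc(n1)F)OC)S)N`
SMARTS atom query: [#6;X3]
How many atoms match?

5

The query [#6;X3] means: any carbon (aromatic or not) with three total connections.
Check the 11 heavy atoms by environment: 1× n (aromatic, X2) → no; 5× c (aromatic, X3) → match; 1× S (X2) → no; 1× F (X1) → no; 1× N (X3) → no; 1× O (X2) → no; 1× C (X4) → no.
That gives 5 matching atoms.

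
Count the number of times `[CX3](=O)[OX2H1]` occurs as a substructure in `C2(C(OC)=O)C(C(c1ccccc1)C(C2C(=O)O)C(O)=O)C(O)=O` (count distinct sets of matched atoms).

3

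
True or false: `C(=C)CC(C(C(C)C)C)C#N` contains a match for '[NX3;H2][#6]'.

False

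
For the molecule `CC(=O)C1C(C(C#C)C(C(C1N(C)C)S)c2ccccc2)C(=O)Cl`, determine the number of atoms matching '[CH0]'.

3

The query [CH0] means: aliphatic carbon with no attached hydrogen.
Check the 24 heavy atoms by environment: 7× C (H1) → no; 3× C (H0) → match; 2× O (H0) → no; 1× Cl (H0) → no; 1× S (H1) → no; 1× c (aromatic, H0) → no; 5× c (aromatic, H1) → no; 3× C (H3) → no; 1× N (H0) → no.
That gives 3 matching atoms.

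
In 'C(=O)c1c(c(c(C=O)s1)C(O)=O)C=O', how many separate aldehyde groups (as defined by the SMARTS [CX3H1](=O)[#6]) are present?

3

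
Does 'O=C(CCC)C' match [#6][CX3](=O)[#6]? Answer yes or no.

Yes

The pattern [#6][CX3](=O)[#6] describes a carbonyl carbon (no H) flanked by two carbons — a ketone.
The molecule carries an acetyl/ketone group (-C(=O)CH3), whose atoms satisfy every constraint of the query, so the pattern matches.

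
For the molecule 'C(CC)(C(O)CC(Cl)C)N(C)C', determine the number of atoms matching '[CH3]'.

4

The query [CH3] means: aliphatic carbon with exactly three hydrogens.
Check the 12 heavy atoms by environment: 4× C (H3) → match; 3× C (H1) → no; 2× C (H2) → no; 1× Cl (H0) → no; 1× N (H0) → no; 1× O (H1) → no.
That gives 4 matching atoms.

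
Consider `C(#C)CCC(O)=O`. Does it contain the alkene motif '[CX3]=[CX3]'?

The pattern [CX3]=[CX3] describes a non-aromatic C=C double bond between two sp2 carbons — an alkene.
The closest candidate here is an ethynyl group (-C#CH), but the C-C bond is a triple bond, not a double bond. No other fragment satisfies the full query, so there is no match.

No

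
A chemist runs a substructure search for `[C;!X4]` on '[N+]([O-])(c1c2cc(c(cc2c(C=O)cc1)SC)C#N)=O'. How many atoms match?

2

The query [C;!X4] means: aliphatic carbon that does not have four total connections.
Check the 19 heavy atoms by environment: 10× c (aromatic, X3) → no; 1× C (X3) → match; 2× O (X1) → no; 1× N (charge +1, X3) → no; 1× O (charge -1, X1) → no; 1× C (X2) → match; 1× N (X1) → no; 1× S (X2) → no; 1× C (X4) → no.
Summing the matching environments: 1 + 1 = 2 matching atoms.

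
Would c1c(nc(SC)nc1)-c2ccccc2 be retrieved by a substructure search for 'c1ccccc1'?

The pattern c1ccccc1 describes six aromatic carbons in a ring — a benzene ring.
The molecule carries a phenyl ring, whose atoms satisfy every constraint of the query, so the pattern matches.

Yes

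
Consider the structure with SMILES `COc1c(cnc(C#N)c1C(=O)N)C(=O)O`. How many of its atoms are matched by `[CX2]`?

1

The query [CX2] means: C with X2: aliphatic carbon with exactly 2 total connections.
Check the 16 heavy atoms by environment: 1× n (aromatic, X2) → no; 5× c (aromatic, X3) → no; 1× C (X2) → match; 1× N (X1) → no; 2× O (X2) → no; 1× C (X4) → no; 2× C (X3) → no; 2× O (X1) → no; 1× N (X3) → no.
That gives 1 matching atom.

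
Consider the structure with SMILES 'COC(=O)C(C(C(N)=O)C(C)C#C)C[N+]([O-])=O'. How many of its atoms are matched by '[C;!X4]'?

4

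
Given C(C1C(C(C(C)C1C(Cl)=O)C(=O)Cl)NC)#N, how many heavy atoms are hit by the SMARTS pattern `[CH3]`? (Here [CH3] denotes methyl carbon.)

2

The query [CH3] means: aliphatic carbon with exactly three hydrogens.
Check the 16 heavy atoms by environment: 5× C (H1) → no; 2× C (H3) → match; 3× C (H0) → no; 2× O (H0) → no; 2× Cl (H0) → no; 1× N (H1) → no; 1× N (H0) → no.
That gives 2 matching atoms.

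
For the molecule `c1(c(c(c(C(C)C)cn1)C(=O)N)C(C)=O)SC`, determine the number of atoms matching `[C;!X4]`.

The query [C;!X4] means: aliphatic carbon that does not have four total connections.
Check the 17 heavy atoms by environment: 1× n (aromatic, X2) → no; 5× c (aromatic, X3) → no; 5× C (X4) → no; 2× C (X3) → match; 2× O (X1) → no; 1× N (X3) → no; 1× S (X2) → no.
That gives 2 matching atoms.

2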